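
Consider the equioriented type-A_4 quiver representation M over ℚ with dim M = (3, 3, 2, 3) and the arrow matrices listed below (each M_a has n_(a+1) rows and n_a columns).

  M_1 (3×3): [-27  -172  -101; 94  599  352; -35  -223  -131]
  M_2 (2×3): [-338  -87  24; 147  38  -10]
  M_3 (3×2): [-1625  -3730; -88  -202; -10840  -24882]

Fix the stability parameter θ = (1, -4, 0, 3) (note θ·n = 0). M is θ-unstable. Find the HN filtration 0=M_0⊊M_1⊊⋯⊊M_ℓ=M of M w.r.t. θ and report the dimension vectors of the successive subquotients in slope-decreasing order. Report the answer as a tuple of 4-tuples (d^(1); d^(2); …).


Interval decomposition of M: I[1,1], I[1,4]^2, I[2,2], I[4,4].
HN type (ℓ=5): μ^(1)=3; μ^(2)=1; μ^(3)=0; μ^(4)=-3/2; μ^(5)=-4

((0, 0, 0, 3); (1, 0, 0, 0); (0, 0, 2, 0); (2, 2, 0, 0); (0, 1, 0, 0))


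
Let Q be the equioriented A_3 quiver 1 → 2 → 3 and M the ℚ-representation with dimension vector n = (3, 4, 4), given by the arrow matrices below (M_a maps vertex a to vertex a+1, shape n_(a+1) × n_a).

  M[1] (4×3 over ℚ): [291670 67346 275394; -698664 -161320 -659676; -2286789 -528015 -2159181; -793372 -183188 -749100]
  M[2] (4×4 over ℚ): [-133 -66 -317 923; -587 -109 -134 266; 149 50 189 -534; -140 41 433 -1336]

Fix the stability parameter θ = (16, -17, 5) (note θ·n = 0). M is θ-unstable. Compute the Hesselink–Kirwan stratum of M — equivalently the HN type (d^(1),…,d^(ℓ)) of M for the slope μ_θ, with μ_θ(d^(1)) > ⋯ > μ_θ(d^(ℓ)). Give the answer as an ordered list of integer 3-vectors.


Barcode: M ≅ I[1,1], I[1,2], I[1,3], I[2,3]^2, I[3,3]. HN layers by μ_θ (4 steps, strictly decreasing):
  μ^(1)=16; μ^(2)=5; μ^(3)=-1/2; μ^(4)=-17

((1, 0, 0); (0, 0, 4); (2, 2, 0); (0, 2, 0))


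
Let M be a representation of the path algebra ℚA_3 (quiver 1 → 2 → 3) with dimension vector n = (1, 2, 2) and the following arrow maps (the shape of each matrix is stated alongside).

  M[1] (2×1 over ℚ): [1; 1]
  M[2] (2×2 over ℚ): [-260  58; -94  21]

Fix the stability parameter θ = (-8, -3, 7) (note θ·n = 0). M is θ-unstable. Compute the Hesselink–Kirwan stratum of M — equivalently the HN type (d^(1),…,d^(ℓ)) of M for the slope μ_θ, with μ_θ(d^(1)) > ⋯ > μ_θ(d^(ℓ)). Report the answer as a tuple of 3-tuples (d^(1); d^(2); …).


Interval decomposition of M: I[1,3], I[2,3].
HN type (ℓ=3): μ^(1)=7; μ^(2)=-3; μ^(3)=-8

((0, 0, 2); (0, 2, 0); (1, 0, 0))


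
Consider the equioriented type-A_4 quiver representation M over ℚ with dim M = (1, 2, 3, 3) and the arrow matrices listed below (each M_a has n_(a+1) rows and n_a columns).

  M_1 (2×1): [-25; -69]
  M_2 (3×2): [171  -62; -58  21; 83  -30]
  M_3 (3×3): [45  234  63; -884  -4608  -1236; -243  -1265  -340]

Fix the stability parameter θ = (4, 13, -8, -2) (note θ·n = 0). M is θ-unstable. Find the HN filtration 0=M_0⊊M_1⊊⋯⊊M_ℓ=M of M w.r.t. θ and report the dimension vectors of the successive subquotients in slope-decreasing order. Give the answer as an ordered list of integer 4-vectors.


Via rank(M_{q-1}∘⋯∘M_p): M ≅ I[1,4], I[2,4], I[3,3], I[4,4].
μ_θ-semistable layers: μ^(1)=7/4; μ^(2)=1; μ^(3)=-2; μ^(4)=-8

((1, 1, 1, 1); (0, 1, 1, 1); (0, 0, 0, 1); (0, 0, 1, 0))


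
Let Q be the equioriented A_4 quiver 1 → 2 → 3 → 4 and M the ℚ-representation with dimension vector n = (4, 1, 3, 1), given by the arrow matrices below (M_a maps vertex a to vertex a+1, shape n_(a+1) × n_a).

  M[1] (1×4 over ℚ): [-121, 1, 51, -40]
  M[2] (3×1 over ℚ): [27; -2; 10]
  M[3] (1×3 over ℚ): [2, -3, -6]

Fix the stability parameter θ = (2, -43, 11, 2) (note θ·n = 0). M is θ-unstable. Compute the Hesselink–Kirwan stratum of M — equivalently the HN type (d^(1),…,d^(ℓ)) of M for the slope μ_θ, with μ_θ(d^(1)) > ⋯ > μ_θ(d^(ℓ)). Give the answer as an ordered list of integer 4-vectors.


Interval decomposition of M: I[1,1]^3, I[1,3], I[3,3], I[3,4].
HN type (ℓ=4): μ^(1)=11; μ^(2)=13/2; μ^(3)=2; μ^(4)=-41/2

((0, 0, 2, 0); (0, 0, 1, 1); (3, 0, 0, 0); (1, 1, 0, 0))


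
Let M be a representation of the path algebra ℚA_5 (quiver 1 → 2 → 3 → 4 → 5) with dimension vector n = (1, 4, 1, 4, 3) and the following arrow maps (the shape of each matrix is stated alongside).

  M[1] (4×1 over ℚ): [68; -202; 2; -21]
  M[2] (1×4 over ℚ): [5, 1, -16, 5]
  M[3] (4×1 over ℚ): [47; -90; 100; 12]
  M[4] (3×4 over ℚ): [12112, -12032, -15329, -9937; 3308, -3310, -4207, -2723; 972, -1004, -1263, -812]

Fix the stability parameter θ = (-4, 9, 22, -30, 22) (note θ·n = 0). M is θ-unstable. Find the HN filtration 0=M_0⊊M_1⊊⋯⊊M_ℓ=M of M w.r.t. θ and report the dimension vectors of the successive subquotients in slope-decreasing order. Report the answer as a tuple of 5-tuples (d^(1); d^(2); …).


Via rank(M_{q-1}∘⋯∘M_p): M ≅ I[1,4], I[2,2]^3, I[4,5]^3.
μ_θ-semistable layers: μ^(1)=22; μ^(2)=9; μ^(3)=1/3; μ^(4)=-4; μ^(5)=-30

((0, 0, 0, 0, 3); (0, 3, 0, 0, 0); (0, 1, 1, 1, 0); (1, 0, 0, 0, 0); (0, 0, 0, 3, 0))


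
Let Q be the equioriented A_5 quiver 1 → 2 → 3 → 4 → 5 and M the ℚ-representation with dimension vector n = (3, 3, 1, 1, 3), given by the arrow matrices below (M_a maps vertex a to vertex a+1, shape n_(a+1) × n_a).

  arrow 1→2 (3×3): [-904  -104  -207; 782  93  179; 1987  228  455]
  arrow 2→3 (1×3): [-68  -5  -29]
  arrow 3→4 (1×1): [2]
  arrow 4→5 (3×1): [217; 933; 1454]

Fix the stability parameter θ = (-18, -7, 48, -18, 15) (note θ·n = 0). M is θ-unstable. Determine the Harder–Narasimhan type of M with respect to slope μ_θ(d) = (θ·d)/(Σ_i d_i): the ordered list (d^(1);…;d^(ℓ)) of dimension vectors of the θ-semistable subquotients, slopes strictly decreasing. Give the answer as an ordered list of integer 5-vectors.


Barcode: M ≅ I[1,2]^2, I[1,5], I[5,5]^2. HN layers by μ_θ (3 steps, strictly decreasing):
  μ^(1)=15; μ^(2)=-7; μ^(3)=-18

((0, 0, 1, 1, 3); (0, 3, 0, 0, 0); (3, 0, 0, 0, 0))


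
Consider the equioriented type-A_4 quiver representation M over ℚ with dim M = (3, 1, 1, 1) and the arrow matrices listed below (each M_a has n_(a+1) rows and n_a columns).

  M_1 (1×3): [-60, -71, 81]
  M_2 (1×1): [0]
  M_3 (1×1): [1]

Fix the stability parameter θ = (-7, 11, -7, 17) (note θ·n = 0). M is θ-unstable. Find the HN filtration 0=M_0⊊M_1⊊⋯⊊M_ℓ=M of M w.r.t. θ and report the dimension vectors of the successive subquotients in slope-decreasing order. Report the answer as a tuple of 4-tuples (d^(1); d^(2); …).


Via rank(M_{q-1}∘⋯∘M_p): M ≅ I[1,1]^2, I[1,2], I[3,4].
μ_θ-semistable layers: μ^(1)=17; μ^(2)=11; μ^(3)=-7

((0, 0, 0, 1); (0, 1, 0, 0); (3, 0, 1, 0))


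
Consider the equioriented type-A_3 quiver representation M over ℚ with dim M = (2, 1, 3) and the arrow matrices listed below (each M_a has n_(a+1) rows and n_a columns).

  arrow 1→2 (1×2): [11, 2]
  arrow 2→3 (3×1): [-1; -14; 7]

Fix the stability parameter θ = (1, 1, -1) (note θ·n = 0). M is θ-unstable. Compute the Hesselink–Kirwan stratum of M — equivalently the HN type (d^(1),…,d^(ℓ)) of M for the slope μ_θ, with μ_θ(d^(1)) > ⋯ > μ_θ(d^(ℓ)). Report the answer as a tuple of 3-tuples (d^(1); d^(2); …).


Barcode: M ≅ I[1,1], I[1,3], I[3,3]^2. HN layers by μ_θ (3 steps, strictly decreasing):
  μ^(1)=1; μ^(2)=1/3; μ^(3)=-1

((1, 0, 0); (1, 1, 1); (0, 0, 2))


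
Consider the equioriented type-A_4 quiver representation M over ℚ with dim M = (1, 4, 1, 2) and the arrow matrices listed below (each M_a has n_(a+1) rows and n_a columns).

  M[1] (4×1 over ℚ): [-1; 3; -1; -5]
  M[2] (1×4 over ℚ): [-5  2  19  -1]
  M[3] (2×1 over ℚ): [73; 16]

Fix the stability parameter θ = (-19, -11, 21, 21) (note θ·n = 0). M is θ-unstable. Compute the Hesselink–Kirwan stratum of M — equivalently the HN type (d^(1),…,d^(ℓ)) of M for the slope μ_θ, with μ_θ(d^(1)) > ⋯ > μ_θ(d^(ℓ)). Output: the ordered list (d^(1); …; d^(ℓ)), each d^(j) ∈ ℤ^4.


Interval decomposition of M: I[1,4], I[2,2]^3, I[4,4].
HN type (ℓ=3): μ^(1)=21; μ^(2)=-11; μ^(3)=-19

((0, 0, 1, 2); (0, 4, 0, 0); (1, 0, 0, 0))


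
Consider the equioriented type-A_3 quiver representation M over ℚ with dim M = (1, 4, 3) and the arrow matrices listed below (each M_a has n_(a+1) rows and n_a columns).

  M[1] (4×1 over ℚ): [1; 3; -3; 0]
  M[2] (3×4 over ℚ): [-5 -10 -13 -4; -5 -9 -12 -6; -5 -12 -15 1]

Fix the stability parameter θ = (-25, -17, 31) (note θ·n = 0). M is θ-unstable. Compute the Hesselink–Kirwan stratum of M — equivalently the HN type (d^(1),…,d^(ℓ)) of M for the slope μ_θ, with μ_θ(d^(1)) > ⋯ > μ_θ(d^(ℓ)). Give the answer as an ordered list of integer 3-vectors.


Via rank(M_{q-1}∘⋯∘M_p): M ≅ I[1,3], I[2,2], I[2,3]^2.
μ_θ-semistable layers: μ^(1)=31; μ^(2)=-17; μ^(3)=-25

((0, 0, 3); (0, 4, 0); (1, 0, 0))


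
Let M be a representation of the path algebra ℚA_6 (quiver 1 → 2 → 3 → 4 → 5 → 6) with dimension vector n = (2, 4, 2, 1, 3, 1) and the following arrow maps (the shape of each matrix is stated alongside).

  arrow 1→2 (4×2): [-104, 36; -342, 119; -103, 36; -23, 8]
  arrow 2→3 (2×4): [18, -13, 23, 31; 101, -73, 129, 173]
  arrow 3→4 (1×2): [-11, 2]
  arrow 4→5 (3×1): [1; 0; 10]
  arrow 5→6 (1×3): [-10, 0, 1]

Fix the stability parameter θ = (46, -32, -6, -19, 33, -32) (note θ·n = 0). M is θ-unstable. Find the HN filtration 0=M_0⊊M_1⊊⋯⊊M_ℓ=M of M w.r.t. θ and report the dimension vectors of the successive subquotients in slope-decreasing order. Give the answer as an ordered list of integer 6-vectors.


Barcode: M ≅ I[1,3], I[1,5], I[2,2]^2, I[5,5], I[5,6]. HN layers by μ_θ (5 steps, strictly decreasing):
  μ^(1)=33; μ^(2)=8/3; μ^(3)=1/2; μ^(4)=-11/4; μ^(5)=-32

((0, 0, 0, 0, 2, 0); (1, 1, 1, 0, 0, 0); (0, 0, 0, 0, 1, 1); (1, 1, 1, 1, 0, 0); (0, 2, 0, 0, 0, 0))


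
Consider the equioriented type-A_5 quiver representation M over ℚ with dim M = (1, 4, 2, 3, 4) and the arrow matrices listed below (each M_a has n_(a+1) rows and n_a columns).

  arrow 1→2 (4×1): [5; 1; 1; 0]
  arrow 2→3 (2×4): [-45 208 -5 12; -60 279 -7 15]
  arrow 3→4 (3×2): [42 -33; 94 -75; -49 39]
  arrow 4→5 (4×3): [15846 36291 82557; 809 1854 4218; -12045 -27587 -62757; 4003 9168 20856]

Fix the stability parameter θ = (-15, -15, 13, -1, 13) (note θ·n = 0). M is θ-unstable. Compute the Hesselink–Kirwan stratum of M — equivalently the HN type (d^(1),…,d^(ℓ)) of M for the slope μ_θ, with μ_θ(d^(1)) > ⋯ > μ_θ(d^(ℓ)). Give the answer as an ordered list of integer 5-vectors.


Via rank(M_{q-1}∘⋯∘M_p): M ≅ I[1,5], I[2,2]^2, I[2,5], I[4,4], I[5,5]^2.
μ_θ-semistable layers: μ^(1)=13; μ^(2)=6; μ^(3)=-1; μ^(4)=-15

((0, 0, 0, 0, 4); (0, 0, 2, 2, 0); (0, 0, 0, 1, 0); (1, 4, 0, 0, 0))


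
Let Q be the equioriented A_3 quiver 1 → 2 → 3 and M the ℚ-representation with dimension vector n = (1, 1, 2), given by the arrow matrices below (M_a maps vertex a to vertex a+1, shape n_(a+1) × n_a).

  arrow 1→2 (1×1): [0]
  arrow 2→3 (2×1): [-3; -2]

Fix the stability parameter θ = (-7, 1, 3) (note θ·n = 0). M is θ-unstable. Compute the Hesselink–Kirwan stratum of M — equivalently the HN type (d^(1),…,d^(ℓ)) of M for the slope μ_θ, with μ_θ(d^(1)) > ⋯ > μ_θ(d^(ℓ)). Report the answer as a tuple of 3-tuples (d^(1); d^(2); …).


Barcode: M ≅ I[1,1], I[2,3], I[3,3]. HN layers by μ_θ (3 steps, strictly decreasing):
  μ^(1)=3; μ^(2)=1; μ^(3)=-7

((0, 0, 2); (0, 1, 0); (1, 0, 0))


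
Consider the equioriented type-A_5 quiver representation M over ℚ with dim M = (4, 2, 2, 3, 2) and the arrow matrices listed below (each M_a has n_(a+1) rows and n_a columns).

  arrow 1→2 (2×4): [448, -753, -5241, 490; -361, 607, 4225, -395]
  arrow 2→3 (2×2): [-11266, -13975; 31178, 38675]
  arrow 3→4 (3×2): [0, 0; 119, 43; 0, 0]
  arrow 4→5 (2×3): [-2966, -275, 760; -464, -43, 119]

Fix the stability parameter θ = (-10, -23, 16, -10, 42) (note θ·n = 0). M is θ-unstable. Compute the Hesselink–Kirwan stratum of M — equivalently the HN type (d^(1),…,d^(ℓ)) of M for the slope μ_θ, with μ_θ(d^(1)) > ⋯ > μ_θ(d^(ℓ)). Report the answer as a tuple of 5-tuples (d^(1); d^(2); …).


Via rank(M_{q-1}∘⋯∘M_p): M ≅ I[1,1]^2, I[1,2], I[1,3], I[3,5], I[4,4], I[4,5].
μ_θ-semistable layers: μ^(1)=42; μ^(2)=16; μ^(3)=3; μ^(4)=-10; μ^(5)=-33/2

((0, 0, 0, 0, 2); (0, 0, 1, 0, 0); (0, 0, 1, 1, 0); (2, 0, 0, 2, 0); (2, 2, 0, 0, 0))


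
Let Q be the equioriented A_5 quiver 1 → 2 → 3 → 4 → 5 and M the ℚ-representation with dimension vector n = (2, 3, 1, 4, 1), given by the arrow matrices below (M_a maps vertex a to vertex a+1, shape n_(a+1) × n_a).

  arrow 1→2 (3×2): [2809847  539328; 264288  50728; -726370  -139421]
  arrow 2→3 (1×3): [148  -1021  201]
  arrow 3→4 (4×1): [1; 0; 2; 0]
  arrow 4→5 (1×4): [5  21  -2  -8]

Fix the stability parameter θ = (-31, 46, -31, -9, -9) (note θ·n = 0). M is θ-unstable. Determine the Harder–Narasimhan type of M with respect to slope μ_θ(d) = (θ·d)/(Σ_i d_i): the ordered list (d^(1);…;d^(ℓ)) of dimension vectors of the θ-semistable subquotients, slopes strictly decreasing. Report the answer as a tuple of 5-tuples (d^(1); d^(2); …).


Interval decomposition of M: I[1,2], I[1,5], I[2,2], I[4,4]^3.
HN type (ℓ=4): μ^(1)=46; μ^(2)=-3/4; μ^(3)=-9; μ^(4)=-31

((0, 2, 0, 0, 0); (0, 1, 1, 1, 1); (0, 0, 0, 3, 0); (2, 0, 0, 0, 0))


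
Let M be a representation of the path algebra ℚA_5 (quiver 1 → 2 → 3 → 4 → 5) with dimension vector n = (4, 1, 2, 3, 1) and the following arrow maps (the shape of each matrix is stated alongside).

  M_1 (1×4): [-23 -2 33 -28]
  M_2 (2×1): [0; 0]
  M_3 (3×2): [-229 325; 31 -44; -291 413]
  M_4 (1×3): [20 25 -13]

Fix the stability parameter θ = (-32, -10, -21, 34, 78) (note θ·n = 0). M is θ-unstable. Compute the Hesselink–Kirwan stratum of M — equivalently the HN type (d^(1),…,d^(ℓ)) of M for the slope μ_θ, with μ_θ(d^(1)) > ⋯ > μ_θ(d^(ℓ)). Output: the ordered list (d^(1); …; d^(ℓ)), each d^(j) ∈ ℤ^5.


Interval decomposition of M: I[1,1]^3, I[1,2], I[3,4], I[3,5], I[4,4].
HN type (ℓ=5): μ^(1)=78; μ^(2)=34; μ^(3)=-10; μ^(4)=-21; μ^(5)=-32

((0, 0, 0, 0, 1); (0, 0, 0, 3, 0); (0, 1, 0, 0, 0); (0, 0, 2, 0, 0); (4, 0, 0, 0, 0))


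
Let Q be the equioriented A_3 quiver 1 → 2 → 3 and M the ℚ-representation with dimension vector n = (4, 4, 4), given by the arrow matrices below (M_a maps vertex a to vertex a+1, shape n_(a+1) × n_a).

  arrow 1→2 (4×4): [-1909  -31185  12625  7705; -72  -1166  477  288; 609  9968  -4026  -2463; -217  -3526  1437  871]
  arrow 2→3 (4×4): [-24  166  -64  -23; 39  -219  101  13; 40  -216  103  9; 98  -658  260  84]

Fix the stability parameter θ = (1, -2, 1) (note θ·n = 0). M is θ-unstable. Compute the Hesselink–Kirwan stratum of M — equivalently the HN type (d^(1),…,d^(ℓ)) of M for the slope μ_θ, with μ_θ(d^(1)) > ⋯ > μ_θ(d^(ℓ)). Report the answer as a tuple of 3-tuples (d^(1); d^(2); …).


Via rank(M_{q-1}∘⋯∘M_p): M ≅ I[1,1], I[1,3]^3, I[2,2], I[3,3].
μ_θ-semistable layers: μ^(1)=1; μ^(2)=-1/2; μ^(3)=-2

((1, 0, 4); (3, 3, 0); (0, 1, 0))


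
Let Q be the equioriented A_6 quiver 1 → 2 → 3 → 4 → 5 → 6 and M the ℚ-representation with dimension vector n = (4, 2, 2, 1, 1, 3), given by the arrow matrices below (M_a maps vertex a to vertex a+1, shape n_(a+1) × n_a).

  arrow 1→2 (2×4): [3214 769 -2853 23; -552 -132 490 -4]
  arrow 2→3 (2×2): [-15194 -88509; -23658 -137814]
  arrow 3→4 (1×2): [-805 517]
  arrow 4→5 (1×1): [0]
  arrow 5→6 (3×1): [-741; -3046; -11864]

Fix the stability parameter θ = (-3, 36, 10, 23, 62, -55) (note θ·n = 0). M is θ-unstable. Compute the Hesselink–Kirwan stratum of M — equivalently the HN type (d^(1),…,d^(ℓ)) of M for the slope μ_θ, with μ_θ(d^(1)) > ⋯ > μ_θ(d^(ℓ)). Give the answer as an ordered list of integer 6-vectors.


Interval decomposition of M: I[1,1]^2, I[1,3], I[1,4], I[5,6], I[6,6]^2.
HN type (ℓ=4): μ^(1)=23; μ^(2)=7/2; μ^(3)=-3; μ^(4)=-55

((0, 2, 2, 1, 0, 0); (0, 0, 0, 0, 1, 1); (4, 0, 0, 0, 0, 0); (0, 0, 0, 0, 0, 2))


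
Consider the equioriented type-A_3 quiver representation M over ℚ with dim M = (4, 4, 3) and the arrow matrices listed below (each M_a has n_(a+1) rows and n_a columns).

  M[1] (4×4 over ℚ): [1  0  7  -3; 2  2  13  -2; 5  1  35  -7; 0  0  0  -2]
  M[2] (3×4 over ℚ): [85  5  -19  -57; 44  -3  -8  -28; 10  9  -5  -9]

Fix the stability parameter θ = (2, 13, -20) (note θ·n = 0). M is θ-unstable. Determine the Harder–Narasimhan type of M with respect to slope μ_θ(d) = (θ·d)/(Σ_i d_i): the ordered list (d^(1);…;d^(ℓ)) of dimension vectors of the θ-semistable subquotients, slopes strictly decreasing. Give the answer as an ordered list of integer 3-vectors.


Interval decomposition of M: I[1,2], I[1,3]^3.
HN type (ℓ=3): μ^(1)=13; μ^(2)=2; μ^(3)=-5/3

((0, 1, 0); (1, 0, 0); (3, 3, 3))


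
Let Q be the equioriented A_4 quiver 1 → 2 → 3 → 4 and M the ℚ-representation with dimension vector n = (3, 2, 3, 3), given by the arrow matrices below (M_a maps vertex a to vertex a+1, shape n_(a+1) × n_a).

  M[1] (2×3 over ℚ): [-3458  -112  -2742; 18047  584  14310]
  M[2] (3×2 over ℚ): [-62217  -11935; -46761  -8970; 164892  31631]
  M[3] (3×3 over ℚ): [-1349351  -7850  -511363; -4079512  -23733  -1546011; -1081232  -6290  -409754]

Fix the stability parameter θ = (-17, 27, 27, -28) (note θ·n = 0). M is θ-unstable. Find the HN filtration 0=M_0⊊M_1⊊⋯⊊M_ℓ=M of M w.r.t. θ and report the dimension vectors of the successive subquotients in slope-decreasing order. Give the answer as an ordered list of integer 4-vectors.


Via rank(M_{q-1}∘⋯∘M_p): M ≅ I[1,1], I[1,4]^2, I[3,4].
μ_θ-semistable layers: μ^(1)=26/3; μ^(2)=-1/2; μ^(3)=-17

((0, 2, 2, 2); (0, 0, 1, 1); (3, 0, 0, 0))


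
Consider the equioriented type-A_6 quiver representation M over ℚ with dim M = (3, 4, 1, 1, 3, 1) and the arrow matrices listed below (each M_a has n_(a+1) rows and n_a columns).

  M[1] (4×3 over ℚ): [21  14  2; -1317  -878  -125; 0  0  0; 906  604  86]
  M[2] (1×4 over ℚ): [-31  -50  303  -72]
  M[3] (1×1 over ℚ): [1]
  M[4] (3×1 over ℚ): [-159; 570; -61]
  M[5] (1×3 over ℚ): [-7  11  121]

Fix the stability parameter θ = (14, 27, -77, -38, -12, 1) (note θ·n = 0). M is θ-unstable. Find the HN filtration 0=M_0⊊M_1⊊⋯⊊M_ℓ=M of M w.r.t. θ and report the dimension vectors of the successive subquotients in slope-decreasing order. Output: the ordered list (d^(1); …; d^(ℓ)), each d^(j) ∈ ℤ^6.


Via rank(M_{q-1}∘⋯∘M_p): M ≅ I[1,1], I[1,2], I[1,6], I[2,2]^2, I[5,5]^2.
μ_θ-semistable layers: μ^(1)=27; μ^(2)=14; μ^(3)=1; μ^(4)=-12; μ^(5)=-37/2

((0, 3, 0, 0, 0, 0); (2, 0, 0, 0, 0, 0); (0, 0, 0, 0, 0, 1); (0, 0, 0, 0, 3, 0); (1, 1, 1, 1, 0, 0))


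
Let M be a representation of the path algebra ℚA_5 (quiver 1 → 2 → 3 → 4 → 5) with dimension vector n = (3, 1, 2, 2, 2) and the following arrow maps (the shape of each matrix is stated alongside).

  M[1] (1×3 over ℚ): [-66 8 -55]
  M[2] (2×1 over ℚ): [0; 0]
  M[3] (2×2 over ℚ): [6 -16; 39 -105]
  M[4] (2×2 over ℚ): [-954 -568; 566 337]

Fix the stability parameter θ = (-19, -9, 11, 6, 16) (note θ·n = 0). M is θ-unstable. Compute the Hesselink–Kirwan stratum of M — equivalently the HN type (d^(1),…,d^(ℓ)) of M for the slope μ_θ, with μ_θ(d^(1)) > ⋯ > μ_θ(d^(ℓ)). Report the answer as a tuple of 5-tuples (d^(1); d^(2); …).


Interval decomposition of M: I[1,1]^2, I[1,2], I[3,5]^2.
HN type (ℓ=4): μ^(1)=16; μ^(2)=17/2; μ^(3)=-9; μ^(4)=-19

((0, 0, 0, 0, 2); (0, 0, 2, 2, 0); (0, 1, 0, 0, 0); (3, 0, 0, 0, 0))


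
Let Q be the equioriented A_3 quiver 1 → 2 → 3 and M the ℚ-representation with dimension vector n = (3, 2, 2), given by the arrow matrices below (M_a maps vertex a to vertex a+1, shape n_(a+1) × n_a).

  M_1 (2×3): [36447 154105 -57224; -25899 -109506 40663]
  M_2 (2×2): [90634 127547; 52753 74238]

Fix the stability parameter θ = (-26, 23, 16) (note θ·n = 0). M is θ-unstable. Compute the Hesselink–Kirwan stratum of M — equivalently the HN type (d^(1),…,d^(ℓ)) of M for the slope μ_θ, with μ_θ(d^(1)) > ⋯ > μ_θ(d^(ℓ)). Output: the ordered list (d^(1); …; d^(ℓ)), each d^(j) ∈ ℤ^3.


Barcode: M ≅ I[1,1], I[1,3]^2. HN layers by μ_θ (2 steps, strictly decreasing):
  μ^(1)=39/2; μ^(2)=-26

((0, 2, 2); (3, 0, 0))


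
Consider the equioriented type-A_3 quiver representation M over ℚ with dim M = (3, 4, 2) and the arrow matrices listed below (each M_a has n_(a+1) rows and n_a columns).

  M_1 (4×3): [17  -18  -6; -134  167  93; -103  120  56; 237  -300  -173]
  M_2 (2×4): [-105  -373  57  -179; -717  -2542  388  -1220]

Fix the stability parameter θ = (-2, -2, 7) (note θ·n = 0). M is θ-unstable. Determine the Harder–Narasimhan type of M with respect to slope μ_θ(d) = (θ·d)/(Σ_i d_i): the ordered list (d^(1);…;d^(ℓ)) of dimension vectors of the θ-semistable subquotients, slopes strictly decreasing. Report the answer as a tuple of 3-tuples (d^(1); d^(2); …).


Via rank(M_{q-1}∘⋯∘M_p): M ≅ I[1,2], I[1,3]^2, I[2,2].
μ_θ-semistable layers: μ^(1)=7; μ^(2)=-2

((0, 0, 2); (3, 4, 0))


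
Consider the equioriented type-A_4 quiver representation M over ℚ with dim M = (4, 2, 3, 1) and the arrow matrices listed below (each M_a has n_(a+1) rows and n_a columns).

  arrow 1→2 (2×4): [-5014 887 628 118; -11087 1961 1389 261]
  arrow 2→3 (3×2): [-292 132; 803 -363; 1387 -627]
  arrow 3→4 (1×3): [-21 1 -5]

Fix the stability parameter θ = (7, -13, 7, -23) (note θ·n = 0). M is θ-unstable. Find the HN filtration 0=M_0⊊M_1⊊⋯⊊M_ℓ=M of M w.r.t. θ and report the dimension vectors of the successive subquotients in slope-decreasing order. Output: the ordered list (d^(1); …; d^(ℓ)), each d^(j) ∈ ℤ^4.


Interval decomposition of M: I[1,1]^2, I[1,2], I[1,3], I[3,3], I[3,4].
HN type (ℓ=3): μ^(1)=7; μ^(2)=-3; μ^(3)=-8

((2, 0, 2, 0); (2, 2, 0, 0); (0, 0, 1, 1))


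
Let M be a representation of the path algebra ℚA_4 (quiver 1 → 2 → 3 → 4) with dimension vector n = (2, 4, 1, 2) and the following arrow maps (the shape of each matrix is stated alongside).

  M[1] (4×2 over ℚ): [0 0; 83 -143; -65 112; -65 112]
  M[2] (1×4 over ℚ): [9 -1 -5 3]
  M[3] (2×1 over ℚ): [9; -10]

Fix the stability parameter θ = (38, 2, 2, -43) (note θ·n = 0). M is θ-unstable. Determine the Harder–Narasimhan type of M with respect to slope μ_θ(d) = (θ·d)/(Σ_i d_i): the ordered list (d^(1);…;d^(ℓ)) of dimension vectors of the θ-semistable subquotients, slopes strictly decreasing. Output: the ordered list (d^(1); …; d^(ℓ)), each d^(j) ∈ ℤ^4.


Interval decomposition of M: I[1,2], I[1,4], I[2,2]^2, I[4,4].
HN type (ℓ=4): μ^(1)=20; μ^(2)=2; μ^(3)=-1/4; μ^(4)=-43

((1, 1, 0, 0); (0, 2, 0, 0); (1, 1, 1, 1); (0, 0, 0, 1))


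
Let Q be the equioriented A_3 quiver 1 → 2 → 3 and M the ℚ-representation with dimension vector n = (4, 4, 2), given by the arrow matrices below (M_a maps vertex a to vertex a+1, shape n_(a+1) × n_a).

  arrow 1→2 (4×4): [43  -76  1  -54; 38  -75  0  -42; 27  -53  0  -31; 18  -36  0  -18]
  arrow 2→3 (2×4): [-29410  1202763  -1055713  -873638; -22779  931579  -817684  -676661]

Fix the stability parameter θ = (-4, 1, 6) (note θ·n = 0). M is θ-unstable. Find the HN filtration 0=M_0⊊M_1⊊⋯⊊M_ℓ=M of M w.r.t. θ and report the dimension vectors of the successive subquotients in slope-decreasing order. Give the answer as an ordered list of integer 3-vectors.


Via rank(M_{q-1}∘⋯∘M_p): M ≅ I[1,1], I[1,2], I[1,3]^2, I[2,2].
μ_θ-semistable layers: μ^(1)=6; μ^(2)=1; μ^(3)=-4

((0, 0, 2); (0, 4, 0); (4, 0, 0))


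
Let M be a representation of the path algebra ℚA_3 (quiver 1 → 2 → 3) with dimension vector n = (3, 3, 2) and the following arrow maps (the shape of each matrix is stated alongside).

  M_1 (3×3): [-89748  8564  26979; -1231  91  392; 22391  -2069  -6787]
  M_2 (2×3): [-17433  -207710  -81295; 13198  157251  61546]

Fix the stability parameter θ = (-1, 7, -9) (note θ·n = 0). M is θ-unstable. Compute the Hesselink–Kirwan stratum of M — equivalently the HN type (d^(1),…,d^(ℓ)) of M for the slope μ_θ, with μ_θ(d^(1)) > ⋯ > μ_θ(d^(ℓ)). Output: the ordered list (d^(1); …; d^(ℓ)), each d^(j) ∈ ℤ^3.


Interval decomposition of M: I[1,2], I[1,3]^2.
HN type (ℓ=2): μ^(1)=7; μ^(2)=-1

((0, 1, 0); (3, 2, 2))


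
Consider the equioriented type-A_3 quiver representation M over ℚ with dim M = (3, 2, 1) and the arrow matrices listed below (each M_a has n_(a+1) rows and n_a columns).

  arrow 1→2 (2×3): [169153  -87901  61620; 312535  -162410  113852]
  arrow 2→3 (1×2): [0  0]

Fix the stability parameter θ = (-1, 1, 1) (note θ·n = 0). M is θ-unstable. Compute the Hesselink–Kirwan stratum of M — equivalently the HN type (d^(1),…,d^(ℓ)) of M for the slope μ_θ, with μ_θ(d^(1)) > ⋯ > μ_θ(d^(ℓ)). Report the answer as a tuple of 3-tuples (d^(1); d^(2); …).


Via rank(M_{q-1}∘⋯∘M_p): M ≅ I[1,1], I[1,2]^2, I[3,3].
μ_θ-semistable layers: μ^(1)=1; μ^(2)=-1

((0, 2, 1); (3, 0, 0))


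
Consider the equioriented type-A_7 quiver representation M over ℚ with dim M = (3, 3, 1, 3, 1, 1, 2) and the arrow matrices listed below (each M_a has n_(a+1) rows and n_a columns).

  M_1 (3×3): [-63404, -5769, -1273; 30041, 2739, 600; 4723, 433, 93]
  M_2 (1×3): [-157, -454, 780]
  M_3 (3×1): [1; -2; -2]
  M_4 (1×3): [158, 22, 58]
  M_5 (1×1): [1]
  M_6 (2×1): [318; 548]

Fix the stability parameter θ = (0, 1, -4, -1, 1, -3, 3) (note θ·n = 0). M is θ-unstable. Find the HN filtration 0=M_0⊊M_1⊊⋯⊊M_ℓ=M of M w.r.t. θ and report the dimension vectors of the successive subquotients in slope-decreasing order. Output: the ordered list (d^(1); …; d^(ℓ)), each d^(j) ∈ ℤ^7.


Interval decomposition of M: I[1,2]^2, I[1,7], I[4,4]^2, I[7,7].
HN type (ℓ=4): μ^(1)=3; μ^(2)=1; μ^(3)=0; μ^(4)=-1

((0, 0, 0, 0, 0, 0, 2); (0, 2, 0, 0, 0, 0, 0); (2, 0, 0, 0, 0, 0, 0); (1, 1, 1, 3, 1, 1, 0))


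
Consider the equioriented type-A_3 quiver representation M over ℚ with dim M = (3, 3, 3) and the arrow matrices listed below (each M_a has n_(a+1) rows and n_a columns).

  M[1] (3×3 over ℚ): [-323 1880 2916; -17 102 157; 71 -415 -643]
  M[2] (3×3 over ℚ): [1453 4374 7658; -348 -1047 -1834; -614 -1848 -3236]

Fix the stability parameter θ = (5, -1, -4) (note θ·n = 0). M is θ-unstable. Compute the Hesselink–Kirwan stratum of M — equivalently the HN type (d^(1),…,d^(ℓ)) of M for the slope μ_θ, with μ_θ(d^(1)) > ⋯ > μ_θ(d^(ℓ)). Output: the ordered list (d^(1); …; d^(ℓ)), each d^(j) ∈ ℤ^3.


Interval decomposition of M: I[1,2], I[1,3]^2, I[3,3].
HN type (ℓ=3): μ^(1)=2; μ^(2)=0; μ^(3)=-4

((1, 1, 0); (2, 2, 2); (0, 0, 1))


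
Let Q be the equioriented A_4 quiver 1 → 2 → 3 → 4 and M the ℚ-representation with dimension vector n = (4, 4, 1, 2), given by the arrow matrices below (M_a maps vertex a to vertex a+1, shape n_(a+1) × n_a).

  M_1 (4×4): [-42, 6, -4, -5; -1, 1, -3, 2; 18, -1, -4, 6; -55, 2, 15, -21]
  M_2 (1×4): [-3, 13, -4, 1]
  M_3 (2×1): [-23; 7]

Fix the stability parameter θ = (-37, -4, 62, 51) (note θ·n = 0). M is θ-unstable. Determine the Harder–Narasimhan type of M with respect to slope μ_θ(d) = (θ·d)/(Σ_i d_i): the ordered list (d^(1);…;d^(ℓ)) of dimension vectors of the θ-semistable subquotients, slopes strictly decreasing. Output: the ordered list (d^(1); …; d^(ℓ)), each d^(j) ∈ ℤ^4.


Interval decomposition of M: I[1,1], I[1,2]^2, I[1,4], I[2,2], I[4,4].
HN type (ℓ=4): μ^(1)=113/2; μ^(2)=51; μ^(3)=-4; μ^(4)=-37

((0, 0, 1, 1); (0, 0, 0, 1); (0, 4, 0, 0); (4, 0, 0, 0))


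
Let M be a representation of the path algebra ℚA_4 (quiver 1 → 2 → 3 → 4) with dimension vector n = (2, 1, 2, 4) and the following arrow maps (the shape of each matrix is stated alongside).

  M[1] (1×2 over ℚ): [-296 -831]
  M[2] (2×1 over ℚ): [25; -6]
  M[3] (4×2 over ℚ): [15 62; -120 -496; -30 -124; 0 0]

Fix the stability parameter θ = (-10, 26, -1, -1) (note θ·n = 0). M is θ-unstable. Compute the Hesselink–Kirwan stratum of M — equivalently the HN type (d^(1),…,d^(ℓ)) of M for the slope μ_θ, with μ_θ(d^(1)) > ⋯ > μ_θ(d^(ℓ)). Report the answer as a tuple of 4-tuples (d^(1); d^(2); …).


Via rank(M_{q-1}∘⋯∘M_p): M ≅ I[1,1], I[1,4], I[3,3], I[4,4]^3.
μ_θ-semistable layers: μ^(1)=8; μ^(2)=-1; μ^(3)=-10

((0, 1, 1, 1); (0, 0, 1, 3); (2, 0, 0, 0))


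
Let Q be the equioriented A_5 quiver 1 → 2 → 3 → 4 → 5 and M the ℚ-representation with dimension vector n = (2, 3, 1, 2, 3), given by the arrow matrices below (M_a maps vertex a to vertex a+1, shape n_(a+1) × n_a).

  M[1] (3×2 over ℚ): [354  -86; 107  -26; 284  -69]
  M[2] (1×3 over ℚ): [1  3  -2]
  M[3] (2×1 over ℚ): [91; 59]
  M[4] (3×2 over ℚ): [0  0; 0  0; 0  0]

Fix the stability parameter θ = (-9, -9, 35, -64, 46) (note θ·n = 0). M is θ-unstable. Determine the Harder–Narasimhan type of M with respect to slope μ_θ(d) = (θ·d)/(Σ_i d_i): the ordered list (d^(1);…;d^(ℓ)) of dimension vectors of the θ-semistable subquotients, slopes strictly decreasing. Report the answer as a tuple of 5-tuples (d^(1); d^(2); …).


Barcode: M ≅ I[1,2], I[1,4], I[2,2], I[4,4], I[5,5]^3. HN layers by μ_θ (4 steps, strictly decreasing):
  μ^(1)=46; μ^(2)=-9; μ^(3)=-47/4; μ^(4)=-64

((0, 0, 0, 0, 3); (1, 2, 0, 0, 0); (1, 1, 1, 1, 0); (0, 0, 0, 1, 0))


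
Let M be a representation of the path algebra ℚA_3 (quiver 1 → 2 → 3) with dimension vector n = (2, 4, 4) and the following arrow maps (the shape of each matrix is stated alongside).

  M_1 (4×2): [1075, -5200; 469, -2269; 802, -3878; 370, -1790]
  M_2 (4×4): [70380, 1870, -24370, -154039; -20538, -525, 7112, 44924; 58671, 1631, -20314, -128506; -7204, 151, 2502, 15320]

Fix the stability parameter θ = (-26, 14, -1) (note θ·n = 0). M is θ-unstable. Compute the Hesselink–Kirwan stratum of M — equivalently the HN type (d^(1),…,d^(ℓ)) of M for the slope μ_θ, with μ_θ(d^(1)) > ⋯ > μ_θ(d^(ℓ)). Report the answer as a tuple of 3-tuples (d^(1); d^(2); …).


Interval decomposition of M: I[1,3]^2, I[2,3]^2.
HN type (ℓ=2): μ^(1)=13/2; μ^(2)=-26

((0, 4, 4); (2, 0, 0))


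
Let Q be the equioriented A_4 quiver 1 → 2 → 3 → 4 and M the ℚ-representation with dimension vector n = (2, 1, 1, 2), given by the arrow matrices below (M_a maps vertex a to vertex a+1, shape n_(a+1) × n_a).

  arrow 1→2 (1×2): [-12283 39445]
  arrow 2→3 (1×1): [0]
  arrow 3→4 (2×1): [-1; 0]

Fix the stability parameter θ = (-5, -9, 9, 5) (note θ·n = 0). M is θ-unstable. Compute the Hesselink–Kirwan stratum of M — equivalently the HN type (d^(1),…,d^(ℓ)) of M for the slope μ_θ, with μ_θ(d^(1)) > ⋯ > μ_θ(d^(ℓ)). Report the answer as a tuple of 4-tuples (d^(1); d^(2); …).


Interval decomposition of M: I[1,1], I[1,2], I[3,4], I[4,4].
HN type (ℓ=4): μ^(1)=7; μ^(2)=5; μ^(3)=-5; μ^(4)=-7

((0, 0, 1, 1); (0, 0, 0, 1); (1, 0, 0, 0); (1, 1, 0, 0))


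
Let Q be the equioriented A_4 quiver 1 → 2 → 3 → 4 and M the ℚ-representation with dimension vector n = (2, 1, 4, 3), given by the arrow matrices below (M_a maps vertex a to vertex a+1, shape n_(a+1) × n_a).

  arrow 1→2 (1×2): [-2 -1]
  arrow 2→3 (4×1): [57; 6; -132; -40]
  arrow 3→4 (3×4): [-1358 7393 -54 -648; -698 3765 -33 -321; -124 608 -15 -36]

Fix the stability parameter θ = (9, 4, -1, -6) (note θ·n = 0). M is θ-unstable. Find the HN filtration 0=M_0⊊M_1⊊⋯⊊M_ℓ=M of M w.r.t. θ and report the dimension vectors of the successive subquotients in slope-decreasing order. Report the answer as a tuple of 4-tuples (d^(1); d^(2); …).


Via rank(M_{q-1}∘⋯∘M_p): M ≅ I[1,1], I[1,3], I[3,4]^3.
μ_θ-semistable layers: μ^(1)=9; μ^(2)=4; μ^(3)=-7/2

((1, 0, 0, 0); (1, 1, 1, 0); (0, 0, 3, 3))


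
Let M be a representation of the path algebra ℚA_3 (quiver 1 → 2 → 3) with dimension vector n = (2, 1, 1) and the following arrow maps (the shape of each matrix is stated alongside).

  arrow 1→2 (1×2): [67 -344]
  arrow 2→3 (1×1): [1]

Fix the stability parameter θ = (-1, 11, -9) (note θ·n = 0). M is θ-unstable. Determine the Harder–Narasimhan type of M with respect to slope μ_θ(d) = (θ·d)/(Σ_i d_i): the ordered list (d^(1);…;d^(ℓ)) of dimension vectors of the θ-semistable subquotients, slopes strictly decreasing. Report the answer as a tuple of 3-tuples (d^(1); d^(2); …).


Interval decomposition of M: I[1,1], I[1,3].
HN type (ℓ=2): μ^(1)=1; μ^(2)=-1

((0, 1, 1); (2, 0, 0))


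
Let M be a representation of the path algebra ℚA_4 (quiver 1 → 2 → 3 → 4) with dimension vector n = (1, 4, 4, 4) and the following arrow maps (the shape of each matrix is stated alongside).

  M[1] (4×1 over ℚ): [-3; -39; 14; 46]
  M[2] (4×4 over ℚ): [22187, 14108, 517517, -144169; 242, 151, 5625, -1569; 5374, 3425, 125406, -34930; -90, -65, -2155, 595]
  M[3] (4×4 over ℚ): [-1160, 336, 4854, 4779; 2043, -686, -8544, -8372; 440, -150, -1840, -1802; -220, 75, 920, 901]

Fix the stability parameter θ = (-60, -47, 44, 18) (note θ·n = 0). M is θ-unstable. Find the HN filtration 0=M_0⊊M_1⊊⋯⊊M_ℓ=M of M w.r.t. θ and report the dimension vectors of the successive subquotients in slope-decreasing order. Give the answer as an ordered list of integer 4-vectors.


Via rank(M_{q-1}∘⋯∘M_p): M ≅ I[1,4], I[2,2], I[2,3], I[2,4], I[3,4], I[4,4].
μ_θ-semistable layers: μ^(1)=44; μ^(2)=31; μ^(3)=18; μ^(4)=-47; μ^(5)=-60

((0, 0, 1, 0); (0, 0, 3, 3); (0, 0, 0, 1); (0, 4, 0, 0); (1, 0, 0, 0))


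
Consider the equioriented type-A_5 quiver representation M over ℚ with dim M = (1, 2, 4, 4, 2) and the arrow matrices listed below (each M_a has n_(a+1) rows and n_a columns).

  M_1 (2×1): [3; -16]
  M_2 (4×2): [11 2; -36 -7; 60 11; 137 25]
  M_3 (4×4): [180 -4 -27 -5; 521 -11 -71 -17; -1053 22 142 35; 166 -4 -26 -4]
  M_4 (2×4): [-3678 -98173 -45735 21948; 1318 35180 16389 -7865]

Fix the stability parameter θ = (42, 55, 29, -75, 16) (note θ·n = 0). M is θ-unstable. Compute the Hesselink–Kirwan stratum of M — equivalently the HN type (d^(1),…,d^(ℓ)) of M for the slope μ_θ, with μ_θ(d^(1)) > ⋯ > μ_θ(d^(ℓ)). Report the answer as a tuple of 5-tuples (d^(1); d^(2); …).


Barcode: M ≅ I[1,4], I[2,5], I[3,3], I[3,5], I[4,4]. HN layers by μ_θ (6 steps, strictly decreasing):
  μ^(1)=29; μ^(2)=16; μ^(3)=51/4; μ^(4)=3; μ^(5)=-23; μ^(6)=-75

((0, 0, 1, 0, 0); (0, 0, 0, 0, 2); (1, 1, 1, 1, 0); (0, 1, 1, 1, 0); (0, 0, 1, 1, 0); (0, 0, 0, 1, 0))


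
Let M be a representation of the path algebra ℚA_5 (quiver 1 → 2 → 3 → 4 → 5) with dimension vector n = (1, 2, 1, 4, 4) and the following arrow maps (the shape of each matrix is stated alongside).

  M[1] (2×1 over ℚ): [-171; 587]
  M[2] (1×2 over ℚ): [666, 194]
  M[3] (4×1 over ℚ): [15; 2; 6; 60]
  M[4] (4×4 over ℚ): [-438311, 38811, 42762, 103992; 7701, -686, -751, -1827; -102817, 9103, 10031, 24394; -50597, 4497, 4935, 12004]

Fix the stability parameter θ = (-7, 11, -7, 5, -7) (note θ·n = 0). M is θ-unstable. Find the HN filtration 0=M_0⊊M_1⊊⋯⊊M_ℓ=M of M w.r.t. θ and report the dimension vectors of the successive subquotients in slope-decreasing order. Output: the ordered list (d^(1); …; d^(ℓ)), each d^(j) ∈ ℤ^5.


Barcode: M ≅ I[1,5], I[2,2], I[4,4], I[4,5]^2, I[5,5]. HN layers by μ_θ (5 steps, strictly decreasing):
  μ^(1)=11; μ^(2)=5; μ^(3)=1/2; μ^(4)=-1; μ^(5)=-7

((0, 1, 0, 0, 0); (0, 0, 0, 1, 0); (0, 1, 1, 1, 1); (0, 0, 0, 2, 2); (1, 0, 0, 0, 1))


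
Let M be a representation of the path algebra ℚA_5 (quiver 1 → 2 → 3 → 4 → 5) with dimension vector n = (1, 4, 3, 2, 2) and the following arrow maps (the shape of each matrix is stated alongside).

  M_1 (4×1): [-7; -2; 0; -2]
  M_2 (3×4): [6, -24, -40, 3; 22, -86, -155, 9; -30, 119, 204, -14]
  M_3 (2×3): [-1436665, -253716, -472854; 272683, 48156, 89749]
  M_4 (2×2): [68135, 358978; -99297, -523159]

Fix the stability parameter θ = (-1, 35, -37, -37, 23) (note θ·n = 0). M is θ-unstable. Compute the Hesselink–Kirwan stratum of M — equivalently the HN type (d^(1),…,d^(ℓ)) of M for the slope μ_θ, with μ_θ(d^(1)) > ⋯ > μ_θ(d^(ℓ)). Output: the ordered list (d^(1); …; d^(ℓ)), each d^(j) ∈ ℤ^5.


Via rank(M_{q-1}∘⋯∘M_p): M ≅ I[1,2], I[2,3], I[2,5]^2.
μ_θ-semistable layers: μ^(1)=35; μ^(2)=23; μ^(3)=-1; μ^(4)=-13

((0, 1, 0, 0, 0); (0, 0, 0, 0, 2); (1, 1, 1, 0, 0); (0, 2, 2, 2, 0))


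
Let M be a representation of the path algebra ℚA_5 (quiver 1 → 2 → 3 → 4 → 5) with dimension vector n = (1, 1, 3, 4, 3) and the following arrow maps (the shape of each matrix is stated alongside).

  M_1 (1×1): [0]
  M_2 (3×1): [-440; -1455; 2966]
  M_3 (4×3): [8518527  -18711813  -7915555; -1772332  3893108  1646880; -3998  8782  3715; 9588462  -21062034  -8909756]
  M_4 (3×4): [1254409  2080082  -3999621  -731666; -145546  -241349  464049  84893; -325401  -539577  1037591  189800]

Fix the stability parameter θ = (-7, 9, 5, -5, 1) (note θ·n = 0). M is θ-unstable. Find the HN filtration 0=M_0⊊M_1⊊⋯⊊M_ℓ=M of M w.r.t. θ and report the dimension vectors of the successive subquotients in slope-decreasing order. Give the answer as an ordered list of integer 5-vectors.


Interval decomposition of M: I[1,1], I[2,5], I[3,3], I[3,5], I[4,4], I[4,5].
HN type (ℓ=6): μ^(1)=5; μ^(2)=5/2; μ^(3)=1; μ^(4)=0; μ^(5)=-5; μ^(6)=-7

((0, 0, 1, 0, 0); (0, 1, 1, 1, 1); (0, 0, 0, 0, 2); (0, 0, 1, 1, 0); (0, 0, 0, 2, 0); (1, 0, 0, 0, 0))


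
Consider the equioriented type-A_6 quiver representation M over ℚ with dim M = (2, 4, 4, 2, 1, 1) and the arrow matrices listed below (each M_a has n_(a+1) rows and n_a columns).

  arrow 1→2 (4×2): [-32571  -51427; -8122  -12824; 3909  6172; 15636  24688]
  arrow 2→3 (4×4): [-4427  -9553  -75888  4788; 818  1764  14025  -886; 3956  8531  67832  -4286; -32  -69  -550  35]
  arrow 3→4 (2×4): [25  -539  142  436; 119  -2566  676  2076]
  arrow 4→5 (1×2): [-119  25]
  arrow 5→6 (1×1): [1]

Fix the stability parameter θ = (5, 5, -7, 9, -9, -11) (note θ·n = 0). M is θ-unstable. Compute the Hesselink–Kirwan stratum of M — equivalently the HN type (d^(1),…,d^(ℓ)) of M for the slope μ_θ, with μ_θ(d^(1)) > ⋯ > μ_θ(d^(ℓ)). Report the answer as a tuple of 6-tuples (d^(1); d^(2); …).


Via rank(M_{q-1}∘⋯∘M_p): M ≅ I[1,4], I[1,6], I[2,3]^2.
μ_θ-semistable layers: μ^(1)=9; μ^(2)=1; μ^(3)=-1; μ^(4)=-4/3

((0, 0, 0, 1, 0, 0); (1, 1, 1, 0, 0, 0); (0, 2, 2, 0, 0, 0); (1, 1, 1, 1, 1, 1))


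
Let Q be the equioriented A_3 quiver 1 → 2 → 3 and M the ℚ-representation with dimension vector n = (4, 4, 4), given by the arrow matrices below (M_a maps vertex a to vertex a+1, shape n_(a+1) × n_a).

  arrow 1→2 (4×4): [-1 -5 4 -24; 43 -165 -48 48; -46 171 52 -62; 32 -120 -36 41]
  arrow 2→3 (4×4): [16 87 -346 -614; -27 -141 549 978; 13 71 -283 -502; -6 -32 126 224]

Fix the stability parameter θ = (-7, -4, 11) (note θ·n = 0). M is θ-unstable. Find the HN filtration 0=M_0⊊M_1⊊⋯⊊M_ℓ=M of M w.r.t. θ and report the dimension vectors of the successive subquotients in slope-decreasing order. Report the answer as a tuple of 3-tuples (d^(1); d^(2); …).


Interval decomposition of M: I[1,2]^2, I[1,3]^2, I[3,3]^2.
HN type (ℓ=3): μ^(1)=11; μ^(2)=-4; μ^(3)=-7

((0, 0, 4); (0, 4, 0); (4, 0, 0))


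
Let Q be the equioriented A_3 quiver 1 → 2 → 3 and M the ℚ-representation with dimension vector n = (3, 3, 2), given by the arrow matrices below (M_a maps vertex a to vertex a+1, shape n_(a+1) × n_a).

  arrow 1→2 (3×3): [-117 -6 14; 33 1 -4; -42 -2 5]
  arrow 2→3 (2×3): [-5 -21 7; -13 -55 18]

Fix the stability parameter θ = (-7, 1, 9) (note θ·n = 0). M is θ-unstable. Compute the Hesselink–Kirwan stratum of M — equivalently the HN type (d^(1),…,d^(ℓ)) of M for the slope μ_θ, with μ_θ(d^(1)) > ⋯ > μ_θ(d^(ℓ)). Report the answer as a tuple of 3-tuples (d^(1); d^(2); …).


Via rank(M_{q-1}∘⋯∘M_p): M ≅ I[1,2], I[1,3]^2.
μ_θ-semistable layers: μ^(1)=9; μ^(2)=1; μ^(3)=-7

((0, 0, 2); (0, 3, 0); (3, 0, 0))
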